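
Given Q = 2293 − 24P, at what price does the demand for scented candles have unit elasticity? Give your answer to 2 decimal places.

For linear demand Q = a − bP, ε = −bP/(a − bP). |ε| = 1 when bP = a − bP, i.e. P = a/(2b).
P = 2293/(2·24) = 2293/48 = 47.7708.

47.77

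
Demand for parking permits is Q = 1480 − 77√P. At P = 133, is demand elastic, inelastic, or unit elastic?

inelastic

Q = 591.993, dQ/dP = -3.338.
ε = (dQ/dP)(P/Q) ≈ -0.750.
|ε| = 0.75 < 1.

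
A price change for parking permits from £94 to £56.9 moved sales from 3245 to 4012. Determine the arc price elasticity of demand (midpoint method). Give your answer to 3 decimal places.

-0.430

ΔQ = 4012 − 3245 = 767; ΔP = 56.9 − 94 = -37.1.
Midpoints: P̄ = 75.45, Q̄ = 3628.5.
ε = (ΔQ/ΔP)(P̄/Q̄) = (767/-37.1)(75.45/3628.5).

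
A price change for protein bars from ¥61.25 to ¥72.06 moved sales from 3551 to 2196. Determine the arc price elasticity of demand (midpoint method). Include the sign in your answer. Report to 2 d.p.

-2.91

ΔQ = 2196 − 3551 = -1355; ΔP = 72.06 − 61.25 = 10.81.
Midpoints: P̄ = 66.66, Q̄ = 2873.5.
ε = (ΔQ/ΔP)(P̄/Q̄) = (-1355/10.81)(66.66/2873.5).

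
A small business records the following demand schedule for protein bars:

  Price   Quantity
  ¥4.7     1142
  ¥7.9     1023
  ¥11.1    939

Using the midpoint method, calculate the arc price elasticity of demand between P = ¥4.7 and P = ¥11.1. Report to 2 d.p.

-0.24

At P = 4.7, Q = 1142; at P = 11.1, Q = 939.
ΔQ = -203, ΔP = 6.4. Midpoints: P̄ = 7.90, Q̄ = 1040.5.
ε = (ΔQ/ΔP)(P̄/Q̄) = (-203/6.4)(7.90/1040.5).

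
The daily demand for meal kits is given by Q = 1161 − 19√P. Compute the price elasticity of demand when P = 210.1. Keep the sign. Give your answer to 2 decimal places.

-0.16

At P = 210.1, Q = 885.598.
dQ/dP = −19/(2√P) = -0.655.
ε = (dQ/dP)(P/Q) = (-0.655)(210.1/885.598).
|ε| < 1, so demand is inelastic at this price.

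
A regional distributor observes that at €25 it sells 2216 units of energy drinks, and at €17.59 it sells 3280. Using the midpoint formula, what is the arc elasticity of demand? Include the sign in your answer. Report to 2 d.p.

ΔQ = 3280 − 2216 = 1064; ΔP = 17.59 − 25 = -7.41.
Midpoints: P̄ = 21.30, Q̄ = 2748.0.
ε = (ΔQ/ΔP)(P̄/Q̄) = (1064/-7.41)(21.30/2748.0).

-1.11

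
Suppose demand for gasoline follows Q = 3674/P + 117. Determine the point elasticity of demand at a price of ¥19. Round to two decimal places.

-0.62

At P = 19, Q = 310.368.
dQ/dP = −3674/P² = -10.177.
ε = (dQ/dP)(P/Q) = (-10.177)(19/310.368).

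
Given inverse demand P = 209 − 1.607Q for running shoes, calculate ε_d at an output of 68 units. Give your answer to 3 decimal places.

-0.913

At Q = 68, P = 209 − 1.607(68) = 99.72.
dP/dQ = −1.607, so dQ/dP = 1/(−1.607) = -0.622.
ε = (dQ/dP)(P/Q) = (-0.622)(99.72/68).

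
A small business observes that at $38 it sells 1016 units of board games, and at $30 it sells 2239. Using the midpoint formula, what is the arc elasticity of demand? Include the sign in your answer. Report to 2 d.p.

ΔQ = 2239 − 1016 = 1223; ΔP = 30 − 38 = -8.
Midpoints: P̄ = 34.00, Q̄ = 1627.5.
ε = (ΔQ/ΔP)(P̄/Q̄) = (1223/-8)(34.00/1627.5).

-3.19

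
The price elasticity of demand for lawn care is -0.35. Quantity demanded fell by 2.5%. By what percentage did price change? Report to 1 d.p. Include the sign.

%ΔP ≈ %ΔQ / ε = (-2.5%)/(-0.35) = 7.14%.

7.1%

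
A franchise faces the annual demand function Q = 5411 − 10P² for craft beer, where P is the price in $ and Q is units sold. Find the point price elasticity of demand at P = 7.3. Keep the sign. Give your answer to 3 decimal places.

At P = 7.3, Q = 4878.100.
dQ/dP = −20P = -146.
ε = (dQ/dP)(P/Q) = (-146)(7.3/4878.100).
|ε| < 1, so demand is inelastic at this price.

-0.218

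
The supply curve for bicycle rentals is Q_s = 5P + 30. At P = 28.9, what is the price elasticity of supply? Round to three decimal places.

At P = 28.9, Q_s = 174.50.
dQ_s/dP = 5.
ε_s = (dQ_s/dP)(P/Q_s) = (5)(28.9/174.50).

0.828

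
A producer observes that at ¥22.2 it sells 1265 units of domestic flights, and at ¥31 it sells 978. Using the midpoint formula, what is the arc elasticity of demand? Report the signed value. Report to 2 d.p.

ΔQ = 978 − 1265 = -287; ΔP = 31 − 22.2 = 8.8.
Midpoints: P̄ = 26.60, Q̄ = 1121.5.
ε = (ΔQ/ΔP)(P̄/Q̄) = (-287/8.8)(26.60/1121.5).

-0.77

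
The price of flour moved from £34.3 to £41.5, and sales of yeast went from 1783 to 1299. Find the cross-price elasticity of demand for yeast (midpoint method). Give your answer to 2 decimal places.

ΔQ_x = 1299 − 1783 = -484; ΔP_y = 41.5 − 34.3 = 7.2.
Midpoints: P̄_y = 37.90, Q̄_x = 1541.0.
ε_xy = (ΔQ_x/ΔP_y)(P̄_y/Q̄_x) = (-484/7.2)(37.90/1541.0).

-1.65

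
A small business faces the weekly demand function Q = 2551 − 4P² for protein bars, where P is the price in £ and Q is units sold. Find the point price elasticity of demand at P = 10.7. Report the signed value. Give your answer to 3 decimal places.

At P = 10.7, Q = 2093.040.
dQ/dP = −8P = -85.600.
ε = (dQ/dP)(P/Q) = (-85.600)(10.7/2093.040).

-0.438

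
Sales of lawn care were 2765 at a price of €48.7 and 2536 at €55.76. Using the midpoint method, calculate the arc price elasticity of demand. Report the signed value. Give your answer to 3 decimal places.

-0.639

ΔQ = 2536 − 2765 = -229; ΔP = 55.76 − 48.7 = 7.06.
Midpoints: P̄ = 52.23, Q̄ = 2650.5.
ε = (ΔQ/ΔP)(P̄/Q̄) = (-229/7.06)(52.23/2650.5).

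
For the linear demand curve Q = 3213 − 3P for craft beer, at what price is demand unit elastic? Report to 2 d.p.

535.50

For linear demand Q = a − bP, ε = −bP/(a − bP). |ε| = 1 when bP = a − bP, i.e. P = a/(2b).
P = 3213/(2·3) = 3213/6 = 535.5000.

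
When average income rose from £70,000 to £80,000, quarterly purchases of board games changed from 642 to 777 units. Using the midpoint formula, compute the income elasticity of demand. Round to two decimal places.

ΔQ = 135, ΔI = 10000. Midpoints: Ī = 75,000, Q̄ = 709.5.
ε_I = (ΔQ/ΔI)(Ī/Q̄) = (135/10000)(75000/709.5).

1.43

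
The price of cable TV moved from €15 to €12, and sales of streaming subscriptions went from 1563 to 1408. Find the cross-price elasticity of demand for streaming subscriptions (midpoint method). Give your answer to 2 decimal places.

ΔQ_x = 1408 − 1563 = -155; ΔP_y = 12 − 15 = -3.
Midpoints: P̄_y = 13.50, Q̄_x = 1485.5.
ε_xy = (ΔQ_x/ΔP_y)(P̄_y/Q̄_x) = (-155/-3)(13.50/1485.5).
ε_xy > 0, so the goods are substitutes.

0.47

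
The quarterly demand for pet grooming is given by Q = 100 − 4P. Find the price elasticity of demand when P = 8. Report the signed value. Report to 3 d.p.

-0.471

At P = 8, Q = 68.
dQ/dP = −4.
ε = (dQ/dP)(P/Q) = (-4)(8/68).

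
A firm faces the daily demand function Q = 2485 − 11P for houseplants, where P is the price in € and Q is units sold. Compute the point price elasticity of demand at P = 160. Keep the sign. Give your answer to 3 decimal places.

At P = 160, Q = 725.
dQ/dP = −11.
ε = (dQ/dP)(P/Q) = (-11)(160/725).

-2.428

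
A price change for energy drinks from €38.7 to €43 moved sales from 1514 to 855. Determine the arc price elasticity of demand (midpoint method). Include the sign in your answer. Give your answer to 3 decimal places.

ΔQ = 855 − 1514 = -659; ΔP = 43 − 38.7 = 4.3.
Midpoints: P̄ = 40.85, Q̄ = 1184.5.
ε = (ΔQ/ΔP)(P̄/Q̄) = (-659/4.3)(40.85/1184.5).

-5.285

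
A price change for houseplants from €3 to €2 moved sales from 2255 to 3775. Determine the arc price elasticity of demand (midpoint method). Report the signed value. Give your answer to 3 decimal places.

ΔQ = 3775 − 2255 = 1520; ΔP = 2 − 3 = -1.
Midpoints: P̄ = 2.50, Q̄ = 3015.0.
ε = (ΔQ/ΔP)(P̄/Q̄) = (1520/-1)(2.50/3015.0).

-1.260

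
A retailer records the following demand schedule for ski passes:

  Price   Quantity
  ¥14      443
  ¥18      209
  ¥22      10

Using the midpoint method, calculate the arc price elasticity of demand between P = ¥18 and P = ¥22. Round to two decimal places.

At P = 18, Q = 209; at P = 22, Q = 10.
ΔQ = -199, ΔP = 4. Midpoints: P̄ = 20.00, Q̄ = 109.5.
ε = (ΔQ/ΔP)(P̄/Q̄) = (-199/4)(20.00/109.5).

-9.09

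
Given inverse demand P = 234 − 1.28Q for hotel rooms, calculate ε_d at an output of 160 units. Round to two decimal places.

-0.14

At Q = 160, P = 234 − 1.28(160) = 29.20.
dP/dQ = −1.28, so dQ/dP = 1/(−1.28) = -0.781.
ε = (dQ/dP)(P/Q) = (-0.781)(29.20/160).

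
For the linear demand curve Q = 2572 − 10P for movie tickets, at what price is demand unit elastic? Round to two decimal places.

128.60

For linear demand Q = a − bP, ε = −bP/(a − bP). |ε| = 1 when bP = a − bP, i.e. P = a/(2b).
P = 2572/(2·10) = 2572/20 = 128.6000.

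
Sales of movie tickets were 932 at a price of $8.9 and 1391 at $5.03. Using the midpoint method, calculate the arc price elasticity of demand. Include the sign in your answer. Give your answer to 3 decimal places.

ΔQ = 1391 − 932 = 459; ΔP = 5.03 − 8.9 = -3.87.
Midpoints: P̄ = 6.96, Q̄ = 1161.5.
ε = (ΔQ/ΔP)(P̄/Q̄) = (459/-3.87)(6.96/1161.5).

-0.711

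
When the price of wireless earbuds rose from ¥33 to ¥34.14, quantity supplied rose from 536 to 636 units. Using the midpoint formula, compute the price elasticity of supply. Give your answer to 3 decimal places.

5.025

ΔQ = 636 − 536 = 100; ΔP = 34.14 − 33 = 1.14.
Midpoints: P̄ = 33.57, Q̄ = 586.0.
ε_s = (ΔQ/ΔP)(P̄/Q̄) = (100/1.14)(33.57/586.0).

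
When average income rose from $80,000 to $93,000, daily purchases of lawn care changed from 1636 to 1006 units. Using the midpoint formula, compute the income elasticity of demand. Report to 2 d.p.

-3.17

ΔQ = -630, ΔI = 13000. Midpoints: Ī = 86,500, Q̄ = 1321.0.
ε_I = (ΔQ/ΔI)(Ī/Q̄) = (-630/13000)(86500/1321.0).
ε_I < 0, so the good is inferior.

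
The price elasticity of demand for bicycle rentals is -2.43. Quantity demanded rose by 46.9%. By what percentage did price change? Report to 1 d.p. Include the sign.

%ΔP ≈ %ΔQ / ε = (46.9%)/(-2.43) = -19.30%.

-19.3%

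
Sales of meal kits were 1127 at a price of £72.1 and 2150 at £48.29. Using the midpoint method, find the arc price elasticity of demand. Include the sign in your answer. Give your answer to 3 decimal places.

-1.578

ΔQ = 2150 − 1127 = 1023; ΔP = 48.29 − 72.1 = -23.81.
Midpoints: P̄ = 60.19, Q̄ = 1638.5.
ε = (ΔQ/ΔP)(P̄/Q̄) = (1023/-23.81)(60.19/1638.5).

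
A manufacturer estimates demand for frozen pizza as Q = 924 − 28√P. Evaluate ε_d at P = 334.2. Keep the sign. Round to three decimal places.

At P = 334.2, Q = 412.128.
dQ/dP = −28/(2√P) = -0.766.
ε = (dQ/dP)(P/Q) = (-0.766)(334.2/412.128).
|ε| < 1, so demand is inelastic at this price.

-0.621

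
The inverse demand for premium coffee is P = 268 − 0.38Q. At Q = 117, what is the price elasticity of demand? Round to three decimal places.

At Q = 117, P = 268 − 0.38(117) = 223.54.
dP/dQ = −0.38, so dQ/dP = 1/(−0.38) = -2.632.
ε = (dQ/dP)(P/Q) = (-2.632)(223.54/117).

-5.028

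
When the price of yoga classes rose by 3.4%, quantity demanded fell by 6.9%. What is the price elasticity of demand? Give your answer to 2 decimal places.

-2.03

ε = %ΔQ / %ΔP = (-6.9)/(3.4) = -2.029.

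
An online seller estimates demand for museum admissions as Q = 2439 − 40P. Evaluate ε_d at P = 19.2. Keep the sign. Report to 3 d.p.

At P = 19.2, Q = 1671.
dQ/dP = −40.
ε = (dQ/dP)(P/Q) = (-40)(19.2/1671).

-0.460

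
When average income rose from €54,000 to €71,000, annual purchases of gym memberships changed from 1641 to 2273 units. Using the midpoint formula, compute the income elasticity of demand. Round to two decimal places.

ΔQ = 632, ΔI = 17000. Midpoints: Ī = 62,500, Q̄ = 1957.0.
ε_I = (ΔQ/ΔI)(Ī/Q̄) = (632/17000)(62500/1957.0).

1.19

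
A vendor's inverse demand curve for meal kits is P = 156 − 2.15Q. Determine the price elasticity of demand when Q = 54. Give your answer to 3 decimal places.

At Q = 54, P = 156 − 2.15(54) = 39.90.
dP/dQ = −2.15, so dQ/dP = 1/(−2.15) = -0.465.
ε = (dQ/dP)(P/Q) = (-0.465)(39.90/54).

-0.344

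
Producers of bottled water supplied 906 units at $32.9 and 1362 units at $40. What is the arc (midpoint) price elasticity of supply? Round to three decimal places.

ΔQ = 1362 − 906 = 456; ΔP = 40 − 32.9 = 7.1.
Midpoints: P̄ = 36.45, Q̄ = 1134.0.
ε_s = (ΔQ/ΔP)(P̄/Q̄) = (456/7.1)(36.45/1134.0).

2.064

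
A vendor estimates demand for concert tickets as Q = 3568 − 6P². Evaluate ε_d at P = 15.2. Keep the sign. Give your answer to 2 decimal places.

At P = 15.2, Q = 2181.760.
dQ/dP = −12P = -182.400.
ε = (dQ/dP)(P/Q) = (-182.400)(15.2/2181.760).

-1.27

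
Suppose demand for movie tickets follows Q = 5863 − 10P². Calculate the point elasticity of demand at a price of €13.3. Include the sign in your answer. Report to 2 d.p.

-0.86

At P = 13.3, Q = 4094.100.
dQ/dP = −20P = -266.
ε = (dQ/dP)(P/Q) = (-266)(13.3/4094.100).
|ε| < 1, so demand is inelastic at this price.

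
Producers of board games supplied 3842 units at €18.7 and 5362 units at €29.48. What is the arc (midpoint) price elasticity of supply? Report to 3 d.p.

ΔQ = 5362 − 3842 = 1520; ΔP = 29.48 − 18.7 = 10.78.
Midpoints: P̄ = 24.09, Q̄ = 4602.0.
ε_s = (ΔQ/ΔP)(P̄/Q̄) = (1520/10.78)(24.09/4602.0).

0.738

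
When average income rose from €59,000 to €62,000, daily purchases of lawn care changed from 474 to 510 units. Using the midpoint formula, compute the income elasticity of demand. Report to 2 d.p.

ΔQ = 36, ΔI = 3000. Midpoints: Ī = 60,500, Q̄ = 492.0.
ε_I = (ΔQ/ΔI)(Ī/Q̄) = (36/3000)(60500/492.0).
ε_I > 0, so the good is normal.

1.48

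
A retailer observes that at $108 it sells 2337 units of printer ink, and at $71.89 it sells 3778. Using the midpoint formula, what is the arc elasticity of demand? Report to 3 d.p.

ΔQ = 3778 − 2337 = 1441; ΔP = 71.89 − 108 = -36.11.
Midpoints: P̄ = 89.94, Q̄ = 3057.5.
ε = (ΔQ/ΔP)(P̄/Q̄) = (1441/-36.11)(89.94/3057.5).

-1.174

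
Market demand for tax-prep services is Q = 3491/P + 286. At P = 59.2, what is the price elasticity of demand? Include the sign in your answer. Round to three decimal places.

At P = 59.2, Q = 344.970.
dQ/dP = −3491/P² = -0.996.
ε = (dQ/dP)(P/Q) = (-0.996)(59.2/344.970).

-0.171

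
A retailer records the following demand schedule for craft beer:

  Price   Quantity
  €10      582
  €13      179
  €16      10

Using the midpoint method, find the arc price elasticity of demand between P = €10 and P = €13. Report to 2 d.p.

-4.06

At P = 10, Q = 582; at P = 13, Q = 179.
ΔQ = -403, ΔP = 3. Midpoints: P̄ = 11.50, Q̄ = 380.5.
ε = (ΔQ/ΔP)(P̄/Q̄) = (-403/3)(11.50/380.5).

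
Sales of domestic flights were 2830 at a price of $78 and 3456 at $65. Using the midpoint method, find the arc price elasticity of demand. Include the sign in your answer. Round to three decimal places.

-1.095

ΔQ = 3456 − 2830 = 626; ΔP = 65 − 78 = -13.
Midpoints: P̄ = 71.50, Q̄ = 3143.0.
ε = (ΔQ/ΔP)(P̄/Q̄) = (626/-13)(71.50/3143.0).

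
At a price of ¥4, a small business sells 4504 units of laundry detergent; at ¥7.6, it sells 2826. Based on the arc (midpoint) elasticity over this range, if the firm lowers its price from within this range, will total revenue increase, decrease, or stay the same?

decrease

Arc ε = (-1678/3.6)(5.80/3665.0) ≈ -0.738.
|ε| = 0.74 < 1, so demand is inelastic. A price cut therefore reduces total revenue.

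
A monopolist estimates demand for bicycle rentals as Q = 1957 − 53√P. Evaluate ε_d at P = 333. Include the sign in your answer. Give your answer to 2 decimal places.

At P = 333, Q = 989.841.
dQ/dP = −53/(2√P) = -1.452.
ε = (dQ/dP)(P/Q) = (-1.452)(333/989.841).

-0.49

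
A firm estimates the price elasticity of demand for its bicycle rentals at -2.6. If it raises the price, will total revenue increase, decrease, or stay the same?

|ε| = 2.60 > 1, so demand is elastic. A price rise therefore reduces total revenue.

decrease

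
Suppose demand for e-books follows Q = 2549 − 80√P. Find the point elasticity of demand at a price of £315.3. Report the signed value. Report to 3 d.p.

-0.629

At P = 315.3, Q = 1128.465.
dQ/dP = −80/(2√P) = -2.253.
ε = (dQ/dP)(P/Q) = (-2.253)(315.3/1128.465).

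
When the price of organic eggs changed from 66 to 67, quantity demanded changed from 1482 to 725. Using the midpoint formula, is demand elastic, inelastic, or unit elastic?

Arc ε ≈ -45.619.
|ε| = 45.62 > 1.

elastic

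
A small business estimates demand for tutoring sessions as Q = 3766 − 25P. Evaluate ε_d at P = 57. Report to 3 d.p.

At P = 57, Q = 2341.
dQ/dP = −25.
ε = (dQ/dP)(P/Q) = (-25)(57/2341).

-0.609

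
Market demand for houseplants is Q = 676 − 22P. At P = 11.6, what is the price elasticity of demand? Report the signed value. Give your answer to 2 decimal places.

-0.61

At P = 11.6, Q = 420.800.
dQ/dP = −22.
ε = (dQ/dP)(P/Q) = (-22)(11.6/420.800).
|ε| < 1, so demand is inelastic at this price.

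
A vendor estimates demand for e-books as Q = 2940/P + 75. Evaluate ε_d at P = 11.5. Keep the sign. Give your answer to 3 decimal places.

At P = 11.5, Q = 330.652.
dQ/dP = −2940/P² = -22.231.
ε = (dQ/dP)(P/Q) = (-22.231)(11.5/330.652).
|ε| < 1, so demand is inelastic at this price.

-0.773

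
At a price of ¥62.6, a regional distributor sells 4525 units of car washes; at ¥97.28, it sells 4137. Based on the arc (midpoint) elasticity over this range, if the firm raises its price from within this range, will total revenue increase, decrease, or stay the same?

Arc ε = (-388/34.68)(79.94/4331.0) ≈ -0.207.
|ε| = 0.21 < 1, so demand is inelastic. A price rise therefore raises total revenue.

increase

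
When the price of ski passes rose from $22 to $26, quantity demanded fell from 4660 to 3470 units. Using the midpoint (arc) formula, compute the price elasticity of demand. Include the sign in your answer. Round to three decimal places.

-1.756

ΔQ = 3470 − 4660 = -1190; ΔP = 26 − 22 = 4.
Midpoints: P̄ = 24.00, Q̄ = 4065.0.
ε = (ΔQ/ΔP)(P̄/Q̄) = (-1190/4)(24.00/4065.0).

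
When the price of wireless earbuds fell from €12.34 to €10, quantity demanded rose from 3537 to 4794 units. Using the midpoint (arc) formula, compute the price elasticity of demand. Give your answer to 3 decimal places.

-1.440

ΔQ = 4794 − 3537 = 1257; ΔP = 10 − 12.34 = -2.34.
Midpoints: P̄ = 11.17, Q̄ = 4165.5.
ε = (ΔQ/ΔP)(P̄/Q̄) = (1257/-2.34)(11.17/4165.5).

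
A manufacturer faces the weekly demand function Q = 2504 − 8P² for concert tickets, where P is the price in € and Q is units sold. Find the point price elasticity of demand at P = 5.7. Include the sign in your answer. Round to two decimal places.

-0.23

At P = 5.7, Q = 2244.080.
dQ/dP = −16P = -91.200.
ε = (dQ/dP)(P/Q) = (-91.200)(5.7/2244.080).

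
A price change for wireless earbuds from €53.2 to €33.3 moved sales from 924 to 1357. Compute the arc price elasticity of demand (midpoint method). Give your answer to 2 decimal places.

ΔQ = 1357 − 924 = 433; ΔP = 33.3 − 53.2 = -19.9.
Midpoints: P̄ = 43.25, Q̄ = 1140.5.
ε = (ΔQ/ΔP)(P̄/Q̄) = (433/-19.9)(43.25/1140.5).

-0.83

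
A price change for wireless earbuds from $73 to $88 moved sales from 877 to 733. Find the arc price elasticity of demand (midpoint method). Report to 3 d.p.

-0.960

ΔQ = 733 − 877 = -144; ΔP = 88 − 73 = 15.
Midpoints: P̄ = 80.50, Q̄ = 805.0.
ε = (ΔQ/ΔP)(P̄/Q̄) = (-144/15)(80.50/805.0).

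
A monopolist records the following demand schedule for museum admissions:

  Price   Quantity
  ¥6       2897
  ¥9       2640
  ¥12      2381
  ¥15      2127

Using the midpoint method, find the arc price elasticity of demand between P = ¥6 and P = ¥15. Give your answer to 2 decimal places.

At P = 6, Q = 2897; at P = 15, Q = 2127.
ΔQ = -770, ΔP = 9. Midpoints: P̄ = 10.50, Q̄ = 2512.0.
ε = (ΔQ/ΔP)(P̄/Q̄) = (-770/9)(10.50/2512.0).

-0.36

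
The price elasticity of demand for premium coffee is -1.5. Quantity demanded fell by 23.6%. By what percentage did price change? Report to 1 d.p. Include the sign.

15.7%

%ΔP ≈ %ΔQ / ε = (-23.6%)/(-1.5) = 15.73%.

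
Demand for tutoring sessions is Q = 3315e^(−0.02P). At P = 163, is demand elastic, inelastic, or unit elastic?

elastic

Q = 127.258, dQ/dP = -2.545.
ε = (dQ/dP)(P/Q) ≈ -3.260.
|ε| = 3.26 > 1.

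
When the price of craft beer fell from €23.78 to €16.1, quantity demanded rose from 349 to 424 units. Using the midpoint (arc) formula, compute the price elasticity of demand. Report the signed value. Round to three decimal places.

ΔQ = 424 − 349 = 75; ΔP = 16.1 − 23.78 = -7.68.
Midpoints: P̄ = 19.94, Q̄ = 386.5.
ε = (ΔQ/ΔP)(P̄/Q̄) = (75/-7.68)(19.94/386.5).

-0.504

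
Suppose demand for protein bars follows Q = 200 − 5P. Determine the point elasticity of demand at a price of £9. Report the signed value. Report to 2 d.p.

At P = 9, Q = 155.
dQ/dP = −5.
ε = (dQ/dP)(P/Q) = (-5)(9/155).

-0.29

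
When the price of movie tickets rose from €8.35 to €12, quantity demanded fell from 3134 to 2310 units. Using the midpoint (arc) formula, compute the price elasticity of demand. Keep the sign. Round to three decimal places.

-0.844

ΔQ = 2310 − 3134 = -824; ΔP = 12 − 8.35 = 3.65.
Midpoints: P̄ = 10.18, Q̄ = 2722.0.
ε = (ΔQ/ΔP)(P̄/Q̄) = (-824/3.65)(10.18/2722.0).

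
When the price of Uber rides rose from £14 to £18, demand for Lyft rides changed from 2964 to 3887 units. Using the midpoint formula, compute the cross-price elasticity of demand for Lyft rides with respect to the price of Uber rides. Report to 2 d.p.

ΔQ_x = 3887 − 2964 = 923; ΔP_y = 18 − 14 = 4.
Midpoints: P̄_y = 16.00, Q̄_x = 3425.5.
ε_xy = (ΔQ_x/ΔP_y)(P̄_y/Q̄_x) = (923/4)(16.00/3425.5).
ε_xy > 0, so the goods are substitutes.

1.08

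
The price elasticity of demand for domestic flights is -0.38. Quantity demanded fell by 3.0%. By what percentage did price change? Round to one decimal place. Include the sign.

7.9%

%ΔP ≈ %ΔQ / ε = (-3.0%)/(-0.38) = 7.89%.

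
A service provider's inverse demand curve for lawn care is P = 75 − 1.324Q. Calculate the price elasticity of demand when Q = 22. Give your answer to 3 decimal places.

-1.575

At Q = 22, P = 75 − 1.324(22) = 45.87.
dP/dQ = −1.324, so dQ/dP = 1/(−1.324) = -0.755.
ε = (dQ/dP)(P/Q) = (-0.755)(45.87/22).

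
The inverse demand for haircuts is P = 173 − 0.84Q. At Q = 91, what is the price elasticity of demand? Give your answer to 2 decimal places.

At Q = 91, P = 173 − 0.84(91) = 96.56.
dP/dQ = −0.84, so dQ/dP = 1/(−0.84) = -1.190.
ε = (dQ/dP)(P/Q) = (-1.190)(96.56/91).

-1.26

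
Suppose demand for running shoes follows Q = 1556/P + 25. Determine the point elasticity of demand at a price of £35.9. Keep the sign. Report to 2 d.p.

-0.63

At P = 35.9, Q = 68.343.
dQ/dP = −1556/P² = -1.207.
ε = (dQ/dP)(P/Q) = (-1.207)(35.9/68.343).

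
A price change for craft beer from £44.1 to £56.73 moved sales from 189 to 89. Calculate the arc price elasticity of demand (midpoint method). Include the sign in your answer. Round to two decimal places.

ΔQ = 89 − 189 = -100; ΔP = 56.73 − 44.1 = 12.63.
Midpoints: P̄ = 50.41, Q̄ = 139.0.
ε = (ΔQ/ΔP)(P̄/Q̄) = (-100/12.63)(50.41/139.0).

-2.87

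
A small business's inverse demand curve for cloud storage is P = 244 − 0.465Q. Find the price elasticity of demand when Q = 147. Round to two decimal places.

-2.57

At Q = 147, P = 244 − 0.465(147) = 175.64.
dP/dQ = −0.465, so dQ/dP = 1/(−0.465) = -2.151.
ε = (dQ/dP)(P/Q) = (-2.151)(175.64/147).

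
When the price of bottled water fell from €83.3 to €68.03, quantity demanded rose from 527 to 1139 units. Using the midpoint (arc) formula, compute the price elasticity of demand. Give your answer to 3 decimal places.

-3.641

ΔQ = 1139 − 527 = 612; ΔP = 68.03 − 83.3 = -15.27.
Midpoints: P̄ = 75.66, Q̄ = 833.0.
ε = (ΔQ/ΔP)(P̄/Q̄) = (612/-15.27)(75.66/833.0).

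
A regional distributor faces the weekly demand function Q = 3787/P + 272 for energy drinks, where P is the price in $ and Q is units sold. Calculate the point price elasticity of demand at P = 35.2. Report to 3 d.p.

-0.283

At P = 35.2, Q = 379.585.
dQ/dP = −3787/P² = -3.056.
ε = (dQ/dP)(P/Q) = (-3.056)(35.2/379.585).
|ε| < 1, so demand is inelastic at this price.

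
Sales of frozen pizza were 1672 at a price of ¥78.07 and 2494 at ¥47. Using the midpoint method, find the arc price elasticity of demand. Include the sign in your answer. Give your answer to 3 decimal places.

ΔQ = 2494 − 1672 = 822; ΔP = 47 − 78.07 = -31.07.
Midpoints: P̄ = 62.53, Q̄ = 2083.0.
ε = (ΔQ/ΔP)(P̄/Q̄) = (822/-31.07)(62.53/2083.0).

-0.794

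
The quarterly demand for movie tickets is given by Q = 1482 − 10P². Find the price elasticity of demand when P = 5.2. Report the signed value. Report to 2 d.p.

-0.45

At P = 5.2, Q = 1211.600.
dQ/dP = −20P = -104.
ε = (dQ/dP)(P/Q) = (-104)(5.2/1211.600).
|ε| < 1, so demand is inelastic at this price.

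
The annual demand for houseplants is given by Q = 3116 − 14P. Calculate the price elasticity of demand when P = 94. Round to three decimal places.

At P = 94, Q = 1800.
dQ/dP = −14.
ε = (dQ/dP)(P/Q) = (-14)(94/1800).
|ε| < 1, so demand is inelastic at this price.

-0.731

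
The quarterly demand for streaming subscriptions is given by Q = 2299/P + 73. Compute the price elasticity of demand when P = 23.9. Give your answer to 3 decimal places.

-0.569

At P = 23.9, Q = 169.192.
dQ/dP = −2299/P² = -4.025.
ε = (dQ/dP)(P/Q) = (-4.025)(23.9/169.192).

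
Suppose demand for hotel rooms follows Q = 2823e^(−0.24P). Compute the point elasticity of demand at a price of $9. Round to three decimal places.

-2.160

At P = 9, Q = 325.563.
dQ/dP = −0.24·2823e^(−0.24P) = −0.24Q = -78.135.
ε = (dQ/dP)(P/Q) = (-78.135)(9/325.563).
|ε| > 1, so demand is elastic at this price.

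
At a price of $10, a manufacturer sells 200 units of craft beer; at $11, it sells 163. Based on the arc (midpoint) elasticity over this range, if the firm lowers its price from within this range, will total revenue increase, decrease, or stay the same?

Arc ε = (-37/1)(10.50/181.5) ≈ -2.140.
|ε| = 2.14 > 1, so demand is elastic. A price cut therefore raises total revenue.

increase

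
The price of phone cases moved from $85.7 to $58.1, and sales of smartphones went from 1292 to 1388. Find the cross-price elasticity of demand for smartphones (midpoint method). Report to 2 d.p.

-0.19

ΔQ_x = 1388 − 1292 = 96; ΔP_y = 58.1 − 85.7 = -27.6.
Midpoints: P̄_y = 71.90, Q̄_x = 1340.0.
ε_xy = (ΔQ_x/ΔP_y)(P̄_y/Q̄_x) = (96/-27.6)(71.90/1340.0).
ε_xy < 0, so the goods are complements.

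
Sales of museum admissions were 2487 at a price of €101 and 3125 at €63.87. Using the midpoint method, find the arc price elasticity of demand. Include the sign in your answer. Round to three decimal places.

ΔQ = 3125 − 2487 = 638; ΔP = 63.87 − 101 = -37.13.
Midpoints: P̄ = 82.44, Q̄ = 2806.0.
ε = (ΔQ/ΔP)(P̄/Q̄) = (638/-37.13)(82.44/2806.0).

-0.505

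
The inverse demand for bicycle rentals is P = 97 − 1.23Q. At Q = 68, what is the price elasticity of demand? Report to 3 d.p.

-0.160

At Q = 68, P = 97 − 1.23(68) = 13.36.
dP/dQ = −1.23, so dQ/dP = 1/(−1.23) = -0.813.
ε = (dQ/dP)(P/Q) = (-0.813)(13.36/68).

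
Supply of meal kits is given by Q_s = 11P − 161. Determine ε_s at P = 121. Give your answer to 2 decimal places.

1.14

At P = 121, Q_s = 1170.
dQ_s/dP = 11.
ε_s = (dQ_s/dP)(P/Q_s) = (11)(121/1170).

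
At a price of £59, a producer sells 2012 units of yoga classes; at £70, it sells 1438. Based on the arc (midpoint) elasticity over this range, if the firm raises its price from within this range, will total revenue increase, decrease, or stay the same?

decrease

Arc ε = (-574/11)(64.50/1725.0) ≈ -1.951.
|ε| = 1.95 > 1, so demand is elastic. A price rise therefore reduces total revenue.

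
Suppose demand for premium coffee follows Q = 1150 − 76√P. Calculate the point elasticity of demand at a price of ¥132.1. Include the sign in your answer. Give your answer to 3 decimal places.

-1.580

At P = 132.1, Q = 276.496.
dQ/dP = −76/(2√P) = -3.306.
ε = (dQ/dP)(P/Q) = (-3.306)(132.1/276.496).
|ε| > 1, so demand is elastic at this price.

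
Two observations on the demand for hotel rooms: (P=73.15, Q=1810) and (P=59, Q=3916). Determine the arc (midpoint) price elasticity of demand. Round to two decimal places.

-3.43

ΔQ = 3916 − 1810 = 2106; ΔP = 59 − 73.15 = -14.15.
Midpoints: P̄ = 66.08, Q̄ = 2863.0.
ε = (ΔQ/ΔP)(P̄/Q̄) = (2106/-14.15)(66.08/2863.0).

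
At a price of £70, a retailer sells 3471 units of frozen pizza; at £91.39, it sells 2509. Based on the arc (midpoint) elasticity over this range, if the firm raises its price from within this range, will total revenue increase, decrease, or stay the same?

Arc ε = (-962/21.39)(80.69/2990.0) ≈ -1.214.
|ε| = 1.21 > 1, so demand is elastic. A price rise therefore reduces total revenue.

decrease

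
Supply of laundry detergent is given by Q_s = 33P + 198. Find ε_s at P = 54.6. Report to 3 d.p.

0.901

At P = 54.6, Q_s = 1999.80.
dQ_s/dP = 33.
ε_s = (dQ_s/dP)(P/Q_s) = (33)(54.6/1999.80).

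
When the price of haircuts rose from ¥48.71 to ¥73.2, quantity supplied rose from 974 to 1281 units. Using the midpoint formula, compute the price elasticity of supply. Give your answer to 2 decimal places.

ΔQ = 1281 − 974 = 307; ΔP = 73.2 − 48.71 = 24.49.
Midpoints: P̄ = 60.95, Q̄ = 1127.5.
ε_s = (ΔQ/ΔP)(P̄/Q̄) = (307/24.49)(60.95/1127.5).

0.68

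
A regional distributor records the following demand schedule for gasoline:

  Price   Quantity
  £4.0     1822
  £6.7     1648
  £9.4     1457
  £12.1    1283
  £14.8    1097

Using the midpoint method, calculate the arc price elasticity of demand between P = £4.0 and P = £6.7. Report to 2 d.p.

At P = 4.0, Q = 1822; at P = 6.7, Q = 1648.
ΔQ = -174, ΔP = 2.7. Midpoints: P̄ = 5.35, Q̄ = 1735.0.
ε = (ΔQ/ΔP)(P̄/Q̄) = (-174/2.7)(5.35/1735.0).

-0.20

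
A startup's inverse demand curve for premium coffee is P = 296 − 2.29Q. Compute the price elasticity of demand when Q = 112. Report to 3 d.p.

-0.154

At Q = 112, P = 296 − 2.29(112) = 39.52.
dP/dQ = −2.29, so dQ/dP = 1/(−2.29) = -0.437.
ε = (dQ/dP)(P/Q) = (-0.437)(39.52/112).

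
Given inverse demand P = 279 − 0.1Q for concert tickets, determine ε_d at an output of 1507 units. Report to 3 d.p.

At Q = 1507, P = 279 − 0.1(1507) = 128.30.
dP/dQ = −0.1, so dQ/dP = 1/(−0.1) = -10.000.
ε = (dQ/dP)(P/Q) = (-10.000)(128.30/1507).

-0.851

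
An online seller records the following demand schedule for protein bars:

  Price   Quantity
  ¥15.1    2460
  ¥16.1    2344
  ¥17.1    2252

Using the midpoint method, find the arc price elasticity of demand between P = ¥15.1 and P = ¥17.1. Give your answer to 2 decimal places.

At P = 15.1, Q = 2460; at P = 17.1, Q = 2252.
ΔQ = -208, ΔP = 2.0. Midpoints: P̄ = 16.10, Q̄ = 2356.0.
ε = (ΔQ/ΔP)(P̄/Q̄) = (-208/2.0)(16.10/2356.0).

-0.71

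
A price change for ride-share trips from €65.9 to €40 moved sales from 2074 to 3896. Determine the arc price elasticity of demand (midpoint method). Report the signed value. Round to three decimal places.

ΔQ = 3896 − 2074 = 1822; ΔP = 40 − 65.9 = -25.9.
Midpoints: P̄ = 52.95, Q̄ = 2985.0.
ε = (ΔQ/ΔP)(P̄/Q̄) = (1822/-25.9)(52.95/2985.0).

-1.248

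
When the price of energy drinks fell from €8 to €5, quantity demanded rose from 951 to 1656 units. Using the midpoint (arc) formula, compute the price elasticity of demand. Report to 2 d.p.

ΔQ = 1656 − 951 = 705; ΔP = 5 − 8 = -3.
Midpoints: P̄ = 6.50, Q̄ = 1303.5.
ε = (ΔQ/ΔP)(P̄/Q̄) = (705/-3)(6.50/1303.5).

-1.17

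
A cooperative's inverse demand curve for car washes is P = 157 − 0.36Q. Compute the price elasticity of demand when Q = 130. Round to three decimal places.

-2.355

At Q = 130, P = 157 − 0.36(130) = 110.20.
dP/dQ = −0.36, so dQ/dP = 1/(−0.36) = -2.778.
ε = (dQ/dP)(P/Q) = (-2.778)(110.20/130).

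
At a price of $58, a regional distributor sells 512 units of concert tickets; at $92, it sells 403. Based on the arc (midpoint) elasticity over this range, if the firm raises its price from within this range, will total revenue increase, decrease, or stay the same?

Arc ε = (-109/34)(75.00/457.5) ≈ -0.526.
|ε| = 0.53 < 1, so demand is inelastic. A price rise therefore raises total revenue.

increase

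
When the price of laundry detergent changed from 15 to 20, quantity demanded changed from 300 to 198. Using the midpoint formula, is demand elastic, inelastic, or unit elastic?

elastic

Arc ε ≈ -1.434.
|ε| = 1.43 > 1.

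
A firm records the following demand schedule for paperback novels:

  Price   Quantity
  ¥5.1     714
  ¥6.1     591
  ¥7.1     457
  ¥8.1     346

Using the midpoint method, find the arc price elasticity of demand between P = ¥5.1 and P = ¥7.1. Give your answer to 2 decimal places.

-1.34

At P = 5.1, Q = 714; at P = 7.1, Q = 457.
ΔQ = -257, ΔP = 2.0. Midpoints: P̄ = 6.10, Q̄ = 585.5.
ε = (ΔQ/ΔP)(P̄/Q̄) = (-257/2.0)(6.10/585.5).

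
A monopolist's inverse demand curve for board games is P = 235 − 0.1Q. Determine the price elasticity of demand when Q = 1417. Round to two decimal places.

-0.66

At Q = 1417, P = 235 − 0.1(1417) = 93.30.
dP/dQ = −0.1, so dQ/dP = 1/(−0.1) = -10.000.
ε = (dQ/dP)(P/Q) = (-10.000)(93.30/1417).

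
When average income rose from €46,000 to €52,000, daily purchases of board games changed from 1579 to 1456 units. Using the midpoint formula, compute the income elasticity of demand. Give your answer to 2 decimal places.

ΔQ = -123, ΔI = 6000. Midpoints: Ī = 49,000, Q̄ = 1517.5.
ε_I = (ΔQ/ΔI)(Ī/Q̄) = (-123/6000)(49000/1517.5).

-0.66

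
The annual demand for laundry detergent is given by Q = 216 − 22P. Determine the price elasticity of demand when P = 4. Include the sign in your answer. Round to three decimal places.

At P = 4, Q = 128.
dQ/dP = −22.
ε = (dQ/dP)(P/Q) = (-22)(4/128).
|ε| < 1, so demand is inelastic at this price.

-0.688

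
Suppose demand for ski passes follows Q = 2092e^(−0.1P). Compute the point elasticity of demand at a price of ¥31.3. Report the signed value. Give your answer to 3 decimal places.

-3.130

At P = 31.3, Q = 91.458.
dQ/dP = −0.1·2092e^(−0.1P) = −0.1Q = -9.146.
ε = (dQ/dP)(P/Q) = (-9.146)(31.3/91.458).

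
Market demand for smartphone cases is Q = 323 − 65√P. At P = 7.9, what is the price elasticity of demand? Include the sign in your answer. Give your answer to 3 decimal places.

At P = 7.9, Q = 140.305.
dQ/dP = −65/(2√P) = -11.563.
ε = (dQ/dP)(P/Q) = (-11.563)(7.9/140.305).

-0.651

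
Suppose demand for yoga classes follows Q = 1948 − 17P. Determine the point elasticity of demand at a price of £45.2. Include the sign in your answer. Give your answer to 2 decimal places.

At P = 45.2, Q = 1179.600.
dQ/dP = −17.
ε = (dQ/dP)(P/Q) = (-17)(45.2/1179.600).
|ε| < 1, so demand is inelastic at this price.

-0.65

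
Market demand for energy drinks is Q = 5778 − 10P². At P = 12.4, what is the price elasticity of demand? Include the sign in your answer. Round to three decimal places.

At P = 12.4, Q = 4240.400.
dQ/dP = −20P = -248.
ε = (dQ/dP)(P/Q) = (-248)(12.4/4240.400).
|ε| < 1, so demand is inelastic at this price.

-0.725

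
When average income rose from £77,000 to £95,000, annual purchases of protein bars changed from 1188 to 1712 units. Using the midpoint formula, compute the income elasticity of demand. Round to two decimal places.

ΔQ = 524, ΔI = 18000. Midpoints: Ī = 86,000, Q̄ = 1450.0.
ε_I = (ΔQ/ΔI)(Ī/Q̄) = (524/18000)(86000/1450.0).

1.73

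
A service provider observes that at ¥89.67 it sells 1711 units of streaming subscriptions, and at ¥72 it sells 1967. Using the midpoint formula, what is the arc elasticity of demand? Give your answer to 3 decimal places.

-0.637

ΔQ = 1967 − 1711 = 256; ΔP = 72 − 89.67 = -17.67.
Midpoints: P̄ = 80.84, Q̄ = 1839.0.
ε = (ΔQ/ΔP)(P̄/Q̄) = (256/-17.67)(80.84/1839.0).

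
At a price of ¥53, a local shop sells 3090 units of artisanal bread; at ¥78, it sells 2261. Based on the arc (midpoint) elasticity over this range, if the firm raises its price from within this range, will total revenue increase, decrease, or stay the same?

Arc ε = (-829/25)(65.50/2675.5) ≈ -0.812.
|ε| = 0.81 < 1, so demand is inelastic. A price rise therefore raises total revenue.

increase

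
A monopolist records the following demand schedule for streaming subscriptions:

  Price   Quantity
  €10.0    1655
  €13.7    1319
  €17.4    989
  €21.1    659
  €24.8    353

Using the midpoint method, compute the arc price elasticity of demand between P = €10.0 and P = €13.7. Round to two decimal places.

At P = 10.0, Q = 1655; at P = 13.7, Q = 1319.
ΔQ = -336, ΔP = 3.7. Midpoints: P̄ = 11.85, Q̄ = 1487.0.
ε = (ΔQ/ΔP)(P̄/Q̄) = (-336/3.7)(11.85/1487.0).

-0.72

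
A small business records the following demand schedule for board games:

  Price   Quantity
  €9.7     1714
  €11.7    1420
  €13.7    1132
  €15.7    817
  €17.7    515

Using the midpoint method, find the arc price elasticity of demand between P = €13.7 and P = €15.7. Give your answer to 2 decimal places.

At P = 13.7, Q = 1132; at P = 15.7, Q = 817.
ΔQ = -315, ΔP = 2.0. Midpoints: P̄ = 14.70, Q̄ = 974.5.
ε = (ΔQ/ΔP)(P̄/Q̄) = (-315/2.0)(14.70/974.5).

-2.38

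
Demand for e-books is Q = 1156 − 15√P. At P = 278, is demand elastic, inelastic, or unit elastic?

inelastic

Q = 905.900, dQ/dP = -0.450.
ε = (dQ/dP)(P/Q) ≈ -0.138.
|ε| = 0.14 < 1.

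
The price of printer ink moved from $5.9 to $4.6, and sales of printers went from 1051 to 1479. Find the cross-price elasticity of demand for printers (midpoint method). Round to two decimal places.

ΔQ_x = 1479 − 1051 = 428; ΔP_y = 4.6 − 5.9 = -1.3.
Midpoints: P̄_y = 5.25, Q̄_x = 1265.0.
ε_xy = (ΔQ_x/ΔP_y)(P̄_y/Q̄_x) = (428/-1.3)(5.25/1265.0).

-1.37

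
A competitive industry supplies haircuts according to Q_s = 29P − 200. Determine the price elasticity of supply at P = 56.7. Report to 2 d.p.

At P = 56.7, Q_s = 1444.30.
dQ_s/dP = 29.
ε_s = (dQ_s/dP)(P/Q_s) = (29)(56.7/1444.30).

1.14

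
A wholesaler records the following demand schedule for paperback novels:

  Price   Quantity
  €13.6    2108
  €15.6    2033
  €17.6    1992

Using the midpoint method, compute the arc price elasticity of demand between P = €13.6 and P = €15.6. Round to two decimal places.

At P = 13.6, Q = 2108; at P = 15.6, Q = 2033.
ΔQ = -75, ΔP = 2.0. Midpoints: P̄ = 14.60, Q̄ = 2070.5.
ε = (ΔQ/ΔP)(P̄/Q̄) = (-75/2.0)(14.60/2070.5).

-0.26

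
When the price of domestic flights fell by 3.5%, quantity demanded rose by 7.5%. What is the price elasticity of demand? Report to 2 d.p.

-2.14

ε = %ΔQ / %ΔP = (7.5)/(-3.5) = -2.143.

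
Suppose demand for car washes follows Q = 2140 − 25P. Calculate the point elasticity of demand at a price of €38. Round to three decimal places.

-0.798

At P = 38, Q = 1190.
dQ/dP = −25.
ε = (dQ/dP)(P/Q) = (-25)(38/1190).
|ε| < 1, so demand is inelastic at this price.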